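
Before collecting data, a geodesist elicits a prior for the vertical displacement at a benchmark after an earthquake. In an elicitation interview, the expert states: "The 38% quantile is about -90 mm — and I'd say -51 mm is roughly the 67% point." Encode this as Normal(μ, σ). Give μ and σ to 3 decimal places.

μ = -74.017, σ = 52.321

For Normal(μ,σ), the p-quantile is μ + z_p·σ. Here z_{0.38} = -0.3055, z_{0.67} = 0.4399.
So -90 = μ − 0.3055σ and -51 = μ + 0.4399σ.
Subtracting: σ = (-51 − -90)/(0.4399 − (-0.3055)) = 52.321.
Then μ = -90 − (-0.3055)·52.321 = -74.017.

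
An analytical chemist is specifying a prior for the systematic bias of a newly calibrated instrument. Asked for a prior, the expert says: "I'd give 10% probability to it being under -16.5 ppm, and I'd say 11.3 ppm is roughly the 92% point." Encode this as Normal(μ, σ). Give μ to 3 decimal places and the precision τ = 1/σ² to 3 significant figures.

The p-quantile of Normal(μ,σ) is μ + z_p·σ, with z_{0.1} = -1.282 and z_{0.92} = 1.405.
Eliminate σ: μ = (z₂·x₁ − z₁·x₂)/(z₂ − z₁) = (1.405·-16.5 − (-1.282)·11.3)/2.687 = -3.239.
Then σ = (x₂ − x₁)/(z₂ − z₁) = (11.3 − -16.5)/2.687 = 10.348.
Precision τ = 1/σ² = 1/10.35² = 0.00934.

μ = -3.239, τ = 0.00934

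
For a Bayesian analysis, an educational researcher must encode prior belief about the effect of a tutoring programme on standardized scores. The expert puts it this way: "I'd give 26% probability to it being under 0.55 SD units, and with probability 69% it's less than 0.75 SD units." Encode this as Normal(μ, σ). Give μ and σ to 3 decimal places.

For Normal(μ,σ), the p-quantile is μ + z_p·σ. Here z_{0.26} = -0.6433, z_{0.69} = 0.4959.
So 0.55 = μ − 0.6433σ and 0.75 = μ + 0.4959σ.
Subtracting: σ = (0.75 − 0.55)/(0.4959 − (-0.6433)) = 0.176.
Then μ = 0.55 − (-0.6433)·0.176 = 0.663.

μ = 0.663, σ = 0.176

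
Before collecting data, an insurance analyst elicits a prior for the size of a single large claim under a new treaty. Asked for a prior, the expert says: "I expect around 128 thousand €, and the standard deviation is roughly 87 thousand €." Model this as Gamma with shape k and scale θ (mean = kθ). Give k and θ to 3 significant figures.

For Gamma(k, scale θ): mean = kθ, variance = kθ², so CV = 1/√k.
CV = SD/mean = 87/128 = 0.6797, hence k = 1/CV² = 2.16.
Then θ = mean/k = 128/2.16 = 59.1.

k ≈ 2.16, θ ≈ 59.1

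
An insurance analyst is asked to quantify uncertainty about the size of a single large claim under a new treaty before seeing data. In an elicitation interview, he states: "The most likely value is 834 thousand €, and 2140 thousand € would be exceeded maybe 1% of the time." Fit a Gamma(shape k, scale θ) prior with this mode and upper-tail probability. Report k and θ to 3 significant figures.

Gamma(k,θ) with k>1 has mode (k−1)θ, so θ = 834/(k−1).
Need P(X < 2140) = 0.99 with θ tied to k this way. Start at k = 2, θ = 834: P(X<2140) ≈ 0.726.
Too low — raise k to concentrate. Iterating converges to k ≈ 6.26.
Then θ = 834/(6.26−1) ≈ 159.

k ≈ 6.26, θ ≈ 159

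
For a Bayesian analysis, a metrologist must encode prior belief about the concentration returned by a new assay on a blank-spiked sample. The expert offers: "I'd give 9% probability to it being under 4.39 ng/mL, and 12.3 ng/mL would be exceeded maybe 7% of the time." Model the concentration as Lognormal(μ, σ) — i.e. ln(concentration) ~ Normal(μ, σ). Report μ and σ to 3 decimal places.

μ ≈ 1.970, σ ≈ 0.366

If T ~ Lognormal(μ,σ) then ln T ~ Normal(μ,σ), so the p-quantile of ln T is μ + z_p·σ.
ln(4.39) = 1.479 and ln(12.3) = 2.51; z_{0.09} = -1.341, z_{0.93} = 1.476.
σ = (2.51 − 1.479)/(1.476 − (-1.341)) = 0.366.
μ = 1.479 − (-1.341)·0.366 = 1.970.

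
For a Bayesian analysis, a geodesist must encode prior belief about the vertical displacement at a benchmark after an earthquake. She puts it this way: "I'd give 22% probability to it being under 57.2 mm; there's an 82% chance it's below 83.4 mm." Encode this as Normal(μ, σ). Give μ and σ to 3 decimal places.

μ = 69.189, σ = 15.525

The p-quantile of Normal(μ,σ) is μ + z_p·σ, with z_{0.22} = -0.7722 and z_{0.82} = 0.9154.
Eliminate σ: μ = (z₂·x₁ − z₁·x₂)/(z₂ − z₁) = (0.9154·57.2 − (-0.7722)·83.4)/1.688 = 69.189.
Then σ = (x₂ − x₁)/(z₂ − z₁) = (83.4 − 57.2)/1.688 = 15.525.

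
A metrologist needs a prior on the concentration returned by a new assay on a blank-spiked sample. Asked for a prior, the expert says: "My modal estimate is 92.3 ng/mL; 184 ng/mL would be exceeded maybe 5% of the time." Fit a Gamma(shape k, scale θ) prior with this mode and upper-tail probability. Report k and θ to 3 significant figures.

Gamma(k,θ) with k>1 has mode (k−1)θ, so θ = 92.3/(k−1).
Need P(X < 184) = 0.95 with θ tied to k this way. Start at k = 2, θ = 92.3: P(X<184) ≈ 0.592.
Too low — raise k to concentrate. Iterating converges to k ≈ 6.82.
Then θ = 92.3/(6.82−1) ≈ 15.8.

k ≈ 6.82, θ ≈ 15.8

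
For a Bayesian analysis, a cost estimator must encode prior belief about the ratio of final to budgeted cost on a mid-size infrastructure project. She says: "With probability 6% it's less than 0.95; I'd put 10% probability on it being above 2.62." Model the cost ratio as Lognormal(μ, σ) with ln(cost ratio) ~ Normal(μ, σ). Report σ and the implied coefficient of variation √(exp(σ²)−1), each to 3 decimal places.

σ ≈ 0.358, CV ≈ 0.369

If T ~ Lognormal(μ,σ) then ln T ~ Normal(μ,σ), so the p-quantile of ln T is μ + z_p·σ.
ln(0.95) = -0.05129 and ln(2.62) = 0.9632; z_{0.06} = -1.555, z_{0.9} = 1.282.
σ = (0.9632 − -0.05129)/(1.282 − (-1.555)) = 0.358.
μ = -0.05129 − (-1.555)·0.358 = 0.505.
CV = √(exp(σ²)−1) = √(exp(0.1279)−1) = 0.369.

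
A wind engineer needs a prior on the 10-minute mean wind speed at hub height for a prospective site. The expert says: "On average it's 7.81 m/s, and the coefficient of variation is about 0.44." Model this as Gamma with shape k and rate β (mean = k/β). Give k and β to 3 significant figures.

For Gamma(k, rate β): mean = k/β, variance = k/β², so CV = 1/√k.
CV = 0.44, hence k = 1/CV² = 5.17.
Then β = k/mean = 5.17/7.81 = 0.661.

k ≈ 5.17, β ≈ 0.661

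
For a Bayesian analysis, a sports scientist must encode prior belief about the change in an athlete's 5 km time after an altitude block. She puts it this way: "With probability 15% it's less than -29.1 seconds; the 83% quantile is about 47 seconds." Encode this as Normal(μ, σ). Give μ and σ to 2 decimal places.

μ = 10.52, σ = 38.23

The p-quantile of Normal(μ,σ) is μ + z_p·σ, with z_{0.15} = -1.036 and z_{0.83} = 0.9542.
Eliminate σ: μ = (z₂·x₁ − z₁·x₂)/(z₂ − z₁) = (0.9542·-29.1 − (-1.036)·47)/1.991 = 10.52.
Then σ = (x₂ − x₁)/(z₂ − z₁) = (47 − -29.1)/1.991 = 38.23.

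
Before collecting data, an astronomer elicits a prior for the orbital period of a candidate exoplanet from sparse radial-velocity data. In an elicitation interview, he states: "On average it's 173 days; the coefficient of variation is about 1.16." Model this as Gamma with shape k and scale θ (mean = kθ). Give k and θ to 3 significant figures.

For Gamma(k, scale θ): mean = kθ, variance = kθ², so CV = 1/√k.
CV = 1.16, hence k = 1/CV² = 0.743.
Then θ = mean/k = 173/0.743 = 233.

k ≈ 0.743, θ ≈ 233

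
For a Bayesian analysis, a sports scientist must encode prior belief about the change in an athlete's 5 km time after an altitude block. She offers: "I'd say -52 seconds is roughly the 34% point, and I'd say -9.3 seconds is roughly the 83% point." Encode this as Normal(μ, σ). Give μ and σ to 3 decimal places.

For Normal(μ,σ), the p-quantile is μ + z_p·σ. Here z_{0.34} = -0.4125, z_{0.83} = 0.9542.
So -52 = μ − 0.4125σ and -9.3 = μ + 0.9542σ.
Subtracting: σ = (-9.3 − -52)/(0.9542 − (-0.4125)) = 31.245.
Then μ = -52 − (-0.4125)·31.245 = -39.113.

μ = -39.113, σ = 31.245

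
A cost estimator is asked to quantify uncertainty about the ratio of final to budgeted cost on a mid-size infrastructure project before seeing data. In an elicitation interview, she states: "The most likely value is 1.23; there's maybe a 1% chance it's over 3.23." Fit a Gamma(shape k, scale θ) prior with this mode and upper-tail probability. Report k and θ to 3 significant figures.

k ≈ 5.98, θ ≈ 0.247

Gamma(k,θ) with k>1 has mode (k−1)θ, so θ = 1.23/(k−1).
Need P(X < 3.23) = 0.99 with θ tied to k this way. Start at k = 2, θ = 1.23: P(X<3.23) ≈ 0.738.
Too low — raise k to concentrate. Iterating converges to k ≈ 5.98.
Then θ = 1.23/(5.98−1) ≈ 0.247.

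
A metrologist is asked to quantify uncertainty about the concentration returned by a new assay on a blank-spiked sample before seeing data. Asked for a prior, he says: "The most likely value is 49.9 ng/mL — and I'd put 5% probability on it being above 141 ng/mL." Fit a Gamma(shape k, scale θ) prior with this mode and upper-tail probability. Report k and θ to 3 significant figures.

Gamma(k,θ) with k>1 has mode (k−1)θ, so θ = 49.9/(k−1).
Need P(X < 141) = 0.95 with θ tied to k this way. Start at k = 2, θ = 49.9: P(X<141) ≈ 0.773.
Too low — raise k to concentrate. Iterating converges to k ≈ 3.48.
Then θ = 49.9/(3.48−1) ≈ 20.1.

k ≈ 3.48, θ ≈ 20.1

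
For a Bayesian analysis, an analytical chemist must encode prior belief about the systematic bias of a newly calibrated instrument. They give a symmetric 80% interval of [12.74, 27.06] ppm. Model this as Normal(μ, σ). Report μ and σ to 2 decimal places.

A symmetric 80% interval runs μ ± z·σ with z = 1.282.
Half-width = 7.16, so σ = 7.16/1.282 = 5.59.
μ is the interval midpoint, 19.90.

μ = 19.90, σ = 5.59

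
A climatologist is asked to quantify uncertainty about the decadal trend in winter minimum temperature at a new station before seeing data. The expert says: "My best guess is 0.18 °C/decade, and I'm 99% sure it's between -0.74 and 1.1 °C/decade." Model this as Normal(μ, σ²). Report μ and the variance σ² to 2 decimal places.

A symmetric 99% interval runs μ ± z·σ with z = 2.576.
Half-width = 0.92, so σ = 0.92/2.576 = 0.357 and σ² = 0.13.
μ is the stated best guess, 0.18.

μ = 0.18, σ² = 0.13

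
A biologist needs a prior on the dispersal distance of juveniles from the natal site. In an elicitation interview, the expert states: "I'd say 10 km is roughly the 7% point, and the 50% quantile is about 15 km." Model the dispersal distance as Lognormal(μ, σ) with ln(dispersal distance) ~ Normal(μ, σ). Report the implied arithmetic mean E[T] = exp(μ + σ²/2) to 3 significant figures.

E[T] ≈ 15.6 km

If T ~ Lognormal(μ,σ) then ln T ~ Normal(μ,σ), so the p-quantile of ln T is μ + z_p·σ.
ln(10) = 2.303 and ln(15) = 2.708; z_{0.07} = -1.476, z_{0.5} = 0.
σ = (2.708 − 2.303)/(0 − (-1.476)) = 0.275.
μ = 2.303 − (-1.476)·0.275 = 2.708.
E[T] = exp(μ + σ²/2) = exp(2.708 + 0.0377) = 15.6 km.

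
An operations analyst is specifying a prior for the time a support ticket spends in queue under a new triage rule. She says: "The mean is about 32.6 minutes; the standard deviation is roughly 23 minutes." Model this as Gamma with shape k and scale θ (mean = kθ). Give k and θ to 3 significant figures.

k ≈ 2.01, θ ≈ 16.2

For Gamma(k, scale θ): mean = kθ, variance = kθ², so CV = 1/√k.
CV = SD/mean = 23/32.6 = 0.7055, hence k = 1/CV² = 2.01.
Then θ = mean/k = 32.6/2.01 = 16.2.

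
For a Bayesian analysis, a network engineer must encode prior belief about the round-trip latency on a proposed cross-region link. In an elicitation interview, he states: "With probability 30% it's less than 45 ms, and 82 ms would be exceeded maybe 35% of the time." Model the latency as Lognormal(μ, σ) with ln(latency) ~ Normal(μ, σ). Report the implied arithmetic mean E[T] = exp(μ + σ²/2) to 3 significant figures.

E[T] ≈ 79.1 ms

If T ~ Lognormal(μ,σ) then ln T ~ Normal(μ,σ), so the p-quantile of ln T is μ + z_p·σ.
ln(45) = 3.807 and ln(82) = 4.407; z_{0.3} = -0.5244, z_{0.65} = 0.3853.
σ = (4.407 − 3.807)/(0.3853 − (-0.5244)) = 0.660.
μ = 3.807 − (-0.5244)·0.660 = 4.153.
E[T] = exp(μ + σ²/2) = exp(4.153 + 0.2175) = 79.1 ms.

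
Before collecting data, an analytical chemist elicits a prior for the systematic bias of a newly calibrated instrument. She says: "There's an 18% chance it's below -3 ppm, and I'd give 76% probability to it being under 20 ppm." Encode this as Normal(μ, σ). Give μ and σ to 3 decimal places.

For Normal(μ,σ), the p-quantile is μ + z_p·σ. Here z_{0.18} = -0.9154, z_{0.76} = 0.7063.
So -3 = μ − 0.9154σ and 20 = μ + 0.7063σ.
Subtracting: σ = (20 − -3)/(0.7063 − (-0.9154)) = 14.183.
Then μ = -3 − (-0.9154)·14.183 = 9.983.

μ = 9.983, σ = 14.183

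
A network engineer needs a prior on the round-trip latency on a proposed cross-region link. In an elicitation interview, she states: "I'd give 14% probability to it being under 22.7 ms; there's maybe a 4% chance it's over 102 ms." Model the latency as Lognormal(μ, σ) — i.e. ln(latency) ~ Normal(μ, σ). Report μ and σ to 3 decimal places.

If T ~ Lognormal(μ,σ) then ln T ~ Normal(μ,σ), so the p-quantile of ln T is μ + z_p·σ.
ln(22.7) = 3.122 and ln(102) = 4.625; z_{0.14} = -1.08, z_{0.96} = 1.751.
σ = (4.625 − 3.122)/(1.751 − (-1.08)) = 0.531.
μ = 3.122 − (-1.08)·0.531 = 3.696.

μ ≈ 3.696, σ ≈ 0.531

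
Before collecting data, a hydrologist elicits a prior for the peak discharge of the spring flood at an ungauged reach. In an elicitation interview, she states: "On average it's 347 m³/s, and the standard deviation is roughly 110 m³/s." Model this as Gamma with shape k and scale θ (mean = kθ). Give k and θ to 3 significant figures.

For Gamma(k, scale θ): mean = kθ, variance = kθ², so CV = 1/√k.
CV = SD/mean = 110/347 = 0.317, hence k = 1/CV² = 9.95.
Then θ = mean/k = 347/9.95 = 34.9.

k ≈ 9.95, θ ≈ 34.9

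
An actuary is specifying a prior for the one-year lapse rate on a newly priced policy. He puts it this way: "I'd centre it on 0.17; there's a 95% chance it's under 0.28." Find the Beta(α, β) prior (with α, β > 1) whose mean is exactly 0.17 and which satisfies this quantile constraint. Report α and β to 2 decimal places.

α ≈ 6.25, β ≈ 30.52

With mean 0.17 fixed, write α = 0.17s, β = 0.83s where s = α+β.
Need P(θ < 0.28) = 0.95 under Beta(0.17s, 0.83s). Normal approximation: (q−m)/√(m(1−m)/s) ≈ z_{0.95} = 1.64, so s ≈ 0.17·0.83·(1.64)²/(0.28−0.17)² = 31.5.
At s = 31.5: P(θ<0.28) ≈ 0.938. Adjusting to match 0.95 gives s ≈ 36.77.
So α = 0.17·36.77 ≈ 6.25, β = 0.83·36.77 ≈ 30.52.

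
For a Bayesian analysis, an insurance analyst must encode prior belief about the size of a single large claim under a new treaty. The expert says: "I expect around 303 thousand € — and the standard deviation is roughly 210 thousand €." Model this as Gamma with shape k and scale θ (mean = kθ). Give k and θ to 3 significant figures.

k ≈ 2.08, θ ≈ 146

For Gamma(k, scale θ): mean = kθ, variance = kθ², so CV = 1/√k.
CV = SD/mean = 210/303 = 0.6931, hence k = 1/CV² = 2.08.
Then θ = mean/k = 303/2.08 = 146.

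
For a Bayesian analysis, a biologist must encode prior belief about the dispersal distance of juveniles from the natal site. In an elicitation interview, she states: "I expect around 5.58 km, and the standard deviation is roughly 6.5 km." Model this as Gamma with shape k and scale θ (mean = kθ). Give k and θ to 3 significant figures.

For Gamma(k, scale θ): mean = kθ, variance = kθ², so CV = 1/√k.
CV = SD/mean = 6.5/5.58 = 1.165, hence k = 1/CV² = 0.737.
Then θ = mean/k = 5.58/0.737 = 7.57.

k ≈ 0.737, θ ≈ 7.57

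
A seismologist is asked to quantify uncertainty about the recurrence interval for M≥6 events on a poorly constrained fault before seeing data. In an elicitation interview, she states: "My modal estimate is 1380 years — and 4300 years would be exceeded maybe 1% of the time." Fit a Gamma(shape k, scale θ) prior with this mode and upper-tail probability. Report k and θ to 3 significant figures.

k ≈ 4.45, θ ≈ 400

Gamma(k,θ) with k>1 has mode (k−1)θ, so θ = 1380/(k−1).
Need P(X < 4300) = 0.99 with θ tied to k this way. Start at k = 2, θ = 1380: P(X<4300) ≈ 0.818.
Too low — raise k to concentrate. Iterating converges to k ≈ 4.45.
Then θ = 1380/(4.45−1) ≈ 400.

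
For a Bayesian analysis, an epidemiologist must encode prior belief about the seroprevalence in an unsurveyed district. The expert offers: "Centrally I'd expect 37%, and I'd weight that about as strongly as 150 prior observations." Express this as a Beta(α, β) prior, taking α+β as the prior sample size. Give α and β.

Under the effective-sample-size interpretation, Beta(α, β) has prior mean α/(α+β) and prior sample size α+β.
So α+β = 150 and α/(α+β) = 0.37, giving α = 0.37·150 = 55.5 and β = 150 − 55.5 = 94.5.

α = 55.5, β = 94.5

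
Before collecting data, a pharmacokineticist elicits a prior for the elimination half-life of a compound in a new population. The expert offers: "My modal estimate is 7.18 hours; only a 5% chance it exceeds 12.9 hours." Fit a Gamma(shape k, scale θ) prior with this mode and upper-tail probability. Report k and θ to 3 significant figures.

Gamma(k,θ) with k>1 has mode (k−1)θ, so θ = 7.18/(k−1).
Need P(X < 12.9) = 0.95 with θ tied to k this way. Start at k = 2, θ = 7.18: P(X<12.9) ≈ 0.536.
Too low — raise k to concentrate. Iterating converges to k ≈ 9.12.
Then θ = 7.18/(9.12−1) ≈ 0.884.

k ≈ 9.12, θ ≈ 0.884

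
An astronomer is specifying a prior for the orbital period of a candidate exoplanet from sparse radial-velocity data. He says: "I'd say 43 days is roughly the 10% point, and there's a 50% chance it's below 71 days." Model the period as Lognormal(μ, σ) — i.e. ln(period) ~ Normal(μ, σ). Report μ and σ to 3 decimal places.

μ ≈ 4.263, σ ≈ 0.391

If T ~ Lognormal(μ,σ) then ln T ~ Normal(μ,σ), so the p-quantile of ln T is μ + z_p·σ.
ln(43) = 3.761 and ln(71) = 4.263; z_{0.1} = -1.282, z_{0.5} = 0.
σ = (4.263 − 3.761)/(0 − (-1.282)) = 0.391.
μ = 3.761 − (-1.282)·0.391 = 4.263.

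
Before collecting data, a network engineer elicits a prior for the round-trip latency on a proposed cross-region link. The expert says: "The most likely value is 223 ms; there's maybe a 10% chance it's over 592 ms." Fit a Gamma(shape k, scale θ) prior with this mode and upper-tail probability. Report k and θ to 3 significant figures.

k ≈ 3.01, θ ≈ 111

Gamma(k,θ) with k>1 has mode (k−1)θ, so θ = 223/(k−1).
Need P(X < 592) = 0.9 with θ tied to k this way. Start at k = 2, θ = 223: P(X<592) ≈ 0.743.
Too low — raise k to concentrate. Iterating converges to k ≈ 3.01.
Then θ = 223/(3.01−1) ≈ 111.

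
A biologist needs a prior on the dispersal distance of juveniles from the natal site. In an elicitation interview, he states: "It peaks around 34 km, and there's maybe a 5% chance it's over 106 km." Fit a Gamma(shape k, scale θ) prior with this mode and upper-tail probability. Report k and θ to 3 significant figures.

Gamma(k,θ) with k>1 has mode (k−1)θ, so θ = 34/(k−1).
Need P(X < 106) = 0.95 with θ tied to k this way. Start at k = 2, θ = 34: P(X<106) ≈ 0.818.
Too low — raise k to concentrate. Iterating converges to k ≈ 3.04.
Then θ = 34/(3.04−1) ≈ 16.7.

k ≈ 3.04, θ ≈ 16.7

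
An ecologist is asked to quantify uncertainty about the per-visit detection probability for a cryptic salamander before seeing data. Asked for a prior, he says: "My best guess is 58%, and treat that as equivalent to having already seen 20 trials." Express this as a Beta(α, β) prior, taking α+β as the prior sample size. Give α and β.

Under the effective-sample-size interpretation, Beta(α, β) has prior mean α/(α+β) and prior sample size α+β.
So α+β = 20 and α/(α+β) = 0.58, giving α = 0.58·20 = 11.6 and β = 20 − 11.6 = 8.4.

α = 11.6, β = 8.4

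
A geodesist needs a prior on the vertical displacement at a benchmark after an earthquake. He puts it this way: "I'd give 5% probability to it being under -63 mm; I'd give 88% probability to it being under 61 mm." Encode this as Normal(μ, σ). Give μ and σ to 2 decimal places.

μ = 9.33, σ = 43.97

For Normal(μ,σ), the p-quantile is μ + z_p·σ. Here z_{0.05} = -1.645, z_{0.88} = 1.175.
So -63 = μ − 1.645σ and 61 = μ + 1.175σ.
Subtracting: σ = (61 − -63)/(1.175 − (-1.645)) = 43.97.
Then μ = -63 − (-1.645)·43.97 = 9.33.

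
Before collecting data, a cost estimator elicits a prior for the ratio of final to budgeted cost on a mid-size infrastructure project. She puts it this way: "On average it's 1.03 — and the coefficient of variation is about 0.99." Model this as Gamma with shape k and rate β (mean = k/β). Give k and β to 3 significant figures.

k ≈ 1.02, β ≈ 0.991

For Gamma(k, rate β): mean = k/β, variance = k/β², so CV = 1/√k.
CV = 0.99, hence k = 1/CV² = 1.02.
Then β = k/mean = 1.02/1.03 = 0.991.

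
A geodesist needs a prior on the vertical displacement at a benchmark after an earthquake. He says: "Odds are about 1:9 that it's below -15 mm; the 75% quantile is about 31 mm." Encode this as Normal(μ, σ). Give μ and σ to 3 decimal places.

The p-quantile of Normal(μ,σ) is μ + z_p·σ, with z_{0.1} = -1.282 and z_{0.75} = 0.6745.
Eliminate σ: μ = (z₂·x₁ − z₁·x₂)/(z₂ − z₁) = (0.6745·-15 − (-1.282)·31)/1.956 = 15.138.
Then σ = (x₂ − x₁)/(z₂ − z₁) = (31 − -15)/1.956 = 23.517.

μ = 15.138, σ = 23.517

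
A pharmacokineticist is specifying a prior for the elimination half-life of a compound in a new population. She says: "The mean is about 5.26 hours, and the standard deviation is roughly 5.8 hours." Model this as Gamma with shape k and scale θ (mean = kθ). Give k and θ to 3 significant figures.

k ≈ 0.822, θ ≈ 6.4

For Gamma(k, scale θ): mean = kθ, variance = kθ², so CV = 1/√k.
CV = SD/mean = 5.8/5.26 = 1.103, hence k = 1/CV² = 0.822.
Then θ = mean/k = 5.26/0.822 = 6.4.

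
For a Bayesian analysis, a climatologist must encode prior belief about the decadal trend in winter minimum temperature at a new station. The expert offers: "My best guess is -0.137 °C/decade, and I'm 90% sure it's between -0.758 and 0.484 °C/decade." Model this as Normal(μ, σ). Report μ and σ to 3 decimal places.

μ = -0.137, σ = 0.378

A symmetric 90% interval runs μ ± z·σ with z = 1.645.
Half-width = 0.621, so σ = 0.621/1.645 = 0.378.
μ is the stated best guess, -0.137.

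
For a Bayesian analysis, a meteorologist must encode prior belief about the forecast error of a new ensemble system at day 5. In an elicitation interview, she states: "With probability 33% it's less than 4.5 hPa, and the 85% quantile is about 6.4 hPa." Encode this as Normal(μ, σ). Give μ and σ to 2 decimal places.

The p-quantile of Normal(μ,σ) is μ + z_p·σ, with z_{0.33} = -0.4399 and z_{0.85} = 1.036.
Eliminate σ: μ = (z₂·x₁ − z₁·x₂)/(z₂ − z₁) = (1.036·4.5 − (-0.4399)·6.4)/1.476 = 5.07.
Then σ = (x₂ − x₁)/(z₂ − z₁) = (6.4 − 4.5)/1.476 = 1.29.

μ = 5.07, σ = 1.29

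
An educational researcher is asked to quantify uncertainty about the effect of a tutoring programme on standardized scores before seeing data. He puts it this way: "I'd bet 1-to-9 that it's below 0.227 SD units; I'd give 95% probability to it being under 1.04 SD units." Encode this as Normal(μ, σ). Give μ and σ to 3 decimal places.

μ = 0.583, σ = 0.278

For Normal(μ,σ), the p-quantile is μ + z_p·σ. Here z_{0.1} = -1.282, z_{0.95} = 1.645.
So 0.227 = μ − 1.282σ and 1.04 = μ + 1.645σ.
Subtracting: σ = (1.04 − 0.227)/(1.645 − (-1.282)) = 0.278.
Then μ = 0.227 − (-1.282)·0.278 = 0.583.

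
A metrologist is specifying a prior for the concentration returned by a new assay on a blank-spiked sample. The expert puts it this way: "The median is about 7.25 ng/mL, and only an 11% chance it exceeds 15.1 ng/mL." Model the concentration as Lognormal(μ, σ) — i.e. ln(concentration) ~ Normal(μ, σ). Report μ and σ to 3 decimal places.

If T ~ Lognormal(μ,σ) then ln T ~ Normal(μ,σ), so the p-quantile of ln T is μ + z_p·σ.
ln(7.25) = 1.981 and ln(15.1) = 2.715; z_{0.5} = 0, z_{0.89} = 1.227.
σ = (2.715 − 1.981)/(1.227 − (0)) = 0.598.
μ = 1.981 − (0)·0.598 = 1.981.

μ ≈ 1.981, σ ≈ 0.598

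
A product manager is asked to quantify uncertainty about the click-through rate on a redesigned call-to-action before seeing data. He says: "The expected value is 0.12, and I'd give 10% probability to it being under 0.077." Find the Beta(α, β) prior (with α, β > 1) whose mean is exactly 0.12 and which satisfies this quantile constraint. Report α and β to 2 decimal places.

α ≈ 10.05, β ≈ 73.71

With mean 0.12 fixed, write α = 0.12s, β = 0.88s where s = α+β.
Need P(θ < 0.077) = 0.1 under Beta(0.12s, 0.88s). Normal approximation: (q−m)/√(m(1−m)/s) ≈ z_{0.1} = -1.28, so s ≈ 0.12·0.88·(-1.28)²/(0.077−0.12)² = 93.8.
At s = 93.8: P(θ<0.077) ≈ 0.086. Adjusting to match 0.1 gives s ≈ 83.76.
So α = 0.12·83.76 ≈ 10.05, β = 0.88·83.76 ≈ 73.71.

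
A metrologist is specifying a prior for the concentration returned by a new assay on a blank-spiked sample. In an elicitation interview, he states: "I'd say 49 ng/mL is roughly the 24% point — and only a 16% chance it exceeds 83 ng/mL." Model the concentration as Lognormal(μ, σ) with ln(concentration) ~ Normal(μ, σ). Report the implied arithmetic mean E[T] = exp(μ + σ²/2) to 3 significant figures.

If T ~ Lognormal(μ,σ) then ln T ~ Normal(μ,σ), so the p-quantile of ln T is μ + z_p·σ.
ln(49) = 3.892 and ln(83) = 4.419; z_{0.24} = -0.7063, z_{0.84} = 0.9945.
σ = (4.419 − 3.892)/(0.9945 − (-0.7063)) = 0.310.
μ = 3.892 − (-0.7063)·0.310 = 4.111.
E[T] = exp(μ + σ²/2) = exp(4.111 + 0.0480) = 64 ng/mL.

E[T] ≈ 64 ng/mL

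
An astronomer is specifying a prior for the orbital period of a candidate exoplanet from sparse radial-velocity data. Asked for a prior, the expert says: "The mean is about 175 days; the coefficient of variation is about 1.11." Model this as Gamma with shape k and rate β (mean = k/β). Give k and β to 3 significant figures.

k ≈ 0.812, β ≈ 0.00464

For Gamma(k, rate β): mean = k/β, variance = k/β², so CV = 1/√k.
CV = 1.11, hence k = 1/CV² = 0.812.
Then β = k/mean = 0.812/175 = 0.00464.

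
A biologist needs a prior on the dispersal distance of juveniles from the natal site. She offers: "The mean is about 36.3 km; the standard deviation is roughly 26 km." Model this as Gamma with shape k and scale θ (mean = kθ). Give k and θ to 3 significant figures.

For Gamma(k, scale θ): mean = kθ, variance = kθ², so CV = 1/√k.
CV = SD/mean = 26/36.3 = 0.7163, hence k = 1/CV² = 1.95.
Then θ = mean/k = 36.3/1.95 = 18.6.

k ≈ 1.95, θ ≈ 18.6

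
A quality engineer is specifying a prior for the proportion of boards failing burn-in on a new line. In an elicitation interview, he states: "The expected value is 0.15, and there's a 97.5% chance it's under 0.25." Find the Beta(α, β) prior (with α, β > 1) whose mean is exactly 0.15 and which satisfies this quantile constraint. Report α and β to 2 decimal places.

α ≈ 8.97, β ≈ 50.81

With mean 0.15 fixed, write α = 0.15s, β = 0.85s where s = α+β.
Need P(θ < 0.25) = 0.975 under Beta(0.15s, 0.85s). Normal approximation: (q−m)/√(m(1−m)/s) ≈ z_{0.975} = 1.96, so s ≈ 0.15·0.85·(1.96)²/(0.25−0.15)² = 49.0.
At s = 49.0: P(θ<0.25) ≈ 0.963. Adjusting to match 0.975 gives s ≈ 59.78.
So α = 0.15·59.78 ≈ 8.97, β = 0.85·59.78 ≈ 50.81.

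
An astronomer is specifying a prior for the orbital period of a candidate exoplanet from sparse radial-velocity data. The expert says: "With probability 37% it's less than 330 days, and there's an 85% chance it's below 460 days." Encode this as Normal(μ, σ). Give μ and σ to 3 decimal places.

The p-quantile of Normal(μ,σ) is μ + z_p·σ, with z_{0.37} = -0.3319 and z_{0.85} = 1.036.
Eliminate σ: μ = (z₂·x₁ − z₁·x₂)/(z₂ − z₁) = (1.036·330 − (-0.3319)·460)/1.368 = 361.529.
Then σ = (x₂ − x₁)/(z₂ − z₁) = (460 − 330)/1.368 = 95.009.

μ = 361.529, σ = 95.009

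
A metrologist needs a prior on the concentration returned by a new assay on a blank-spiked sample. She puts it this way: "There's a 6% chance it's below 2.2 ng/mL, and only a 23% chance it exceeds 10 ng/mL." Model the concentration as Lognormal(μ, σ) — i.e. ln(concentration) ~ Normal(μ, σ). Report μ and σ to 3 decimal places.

If T ~ Lognormal(μ,σ) then ln T ~ Normal(μ,σ), so the p-quantile of ln T is μ + z_p·σ.
ln(2.2) = 0.7885 and ln(10) = 2.303; z_{0.06} = -1.555, z_{0.77} = 0.7388.
σ = (2.303 − 0.7885)/(0.7388 − (-1.555)) = 0.660.
μ = 0.7885 − (-1.555)·0.660 = 1.815.

μ ≈ 1.815, σ ≈ 0.660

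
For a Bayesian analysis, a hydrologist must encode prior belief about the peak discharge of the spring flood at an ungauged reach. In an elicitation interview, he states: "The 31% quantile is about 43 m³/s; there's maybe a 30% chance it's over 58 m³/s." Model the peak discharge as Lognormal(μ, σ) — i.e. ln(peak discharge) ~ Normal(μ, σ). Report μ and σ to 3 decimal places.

If T ~ Lognormal(μ,σ) then ln T ~ Normal(μ,σ), so the p-quantile of ln T is μ + z_p·σ.
ln(43) = 3.761 and ln(58) = 4.06; z_{0.31} = -0.4959, z_{0.7} = 0.5244.
σ = (4.06 − 3.761)/(0.5244 − (-0.4959)) = 0.293.
μ = 3.761 − (-0.4959)·0.293 = 3.907.

μ ≈ 3.907, σ ≈ 0.293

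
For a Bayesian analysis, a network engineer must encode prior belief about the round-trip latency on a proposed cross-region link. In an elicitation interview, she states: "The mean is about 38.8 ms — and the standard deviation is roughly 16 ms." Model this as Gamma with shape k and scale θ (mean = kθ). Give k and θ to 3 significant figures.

For Gamma(k, scale θ): mean = kθ, variance = kθ², so CV = 1/√k.
CV = SD/mean = 16/38.8 = 0.4124, hence k = 1/CV² = 5.88.
Then θ = mean/k = 38.8/5.88 = 6.6.

k ≈ 5.88, θ ≈ 6.6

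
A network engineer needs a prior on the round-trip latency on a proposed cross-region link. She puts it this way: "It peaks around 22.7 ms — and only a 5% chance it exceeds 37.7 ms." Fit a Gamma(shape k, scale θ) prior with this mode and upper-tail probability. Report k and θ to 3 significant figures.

k ≈ 11.9, θ ≈ 2.09

Gamma(k,θ) with k>1 has mode (k−1)θ, so θ = 22.7/(k−1).
Need P(X < 37.7) = 0.95 with θ tied to k this way. Start at k = 2, θ = 22.7: P(X<37.7) ≈ 0.494.
Too low — raise k to concentrate. Iterating converges to k ≈ 11.9.
Then θ = 22.7/(11.9−1) ≈ 2.09.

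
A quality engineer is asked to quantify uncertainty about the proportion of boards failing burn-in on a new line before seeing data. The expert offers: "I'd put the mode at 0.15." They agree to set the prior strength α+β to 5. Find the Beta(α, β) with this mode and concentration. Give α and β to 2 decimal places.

For α,β > 1 the Beta mode is (α−1)/(α+β−2). With α+β = 5, the mode is (α−1)/3.
Set (α−1)/3 = 0.15 → α = 1 + 0.15·3 = 1.45.
β = 5 − α = 3.55.

α = 1.45, β = 3.55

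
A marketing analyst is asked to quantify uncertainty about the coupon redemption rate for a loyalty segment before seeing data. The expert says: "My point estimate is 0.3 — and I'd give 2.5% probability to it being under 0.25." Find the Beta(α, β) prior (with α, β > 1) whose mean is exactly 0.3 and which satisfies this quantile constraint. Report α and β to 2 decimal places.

With mean 0.3 fixed, write α = 0.3s, β = 0.7s where s = α+β.
Need P(θ < 0.25) = 0.025 under Beta(0.3s, 0.7s). Normal approximation: (q−m)/√(m(1−m)/s) ≈ z_{0.025} = -1.96, so s ≈ 0.3·0.7·(-1.96)²/(0.25−0.3)² = 322.7.
At s = 322.7: P(θ<0.25) ≈ 0.022. Adjusting to match 0.025 gives s ≈ 305.70.
So α = 0.3·305.70 ≈ 91.71, β = 0.7·305.70 ≈ 213.99.

α ≈ 91.71, β ≈ 213.99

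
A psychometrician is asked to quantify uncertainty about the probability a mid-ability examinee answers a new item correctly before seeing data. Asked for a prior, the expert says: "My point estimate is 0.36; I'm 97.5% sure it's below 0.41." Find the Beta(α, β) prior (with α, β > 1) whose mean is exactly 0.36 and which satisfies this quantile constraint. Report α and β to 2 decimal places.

With mean 0.36 fixed, write α = 0.36s, β = 0.64s where s = α+β.
Need P(θ < 0.41) = 0.975 under Beta(0.36s, 0.64s). Normal approximation: (q−m)/√(m(1−m)/s) ≈ z_{0.975} = 1.96, so s ≈ 0.36·0.64·(1.96)²/(0.41−0.36)² = 354.0.
At s = 354.0: P(θ<0.41) ≈ 0.974. Adjusting to match 0.975 gives s ≈ 363.12.
So α = 0.36·363.12 ≈ 130.72, β = 0.64·363.12 ≈ 232.40.

α ≈ 130.72, β ≈ 232.40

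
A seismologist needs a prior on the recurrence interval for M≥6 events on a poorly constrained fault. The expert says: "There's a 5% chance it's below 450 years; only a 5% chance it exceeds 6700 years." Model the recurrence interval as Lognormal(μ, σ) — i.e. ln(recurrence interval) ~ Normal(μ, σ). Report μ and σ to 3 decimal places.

μ ≈ 7.460, σ ≈ 0.821

If T ~ Lognormal(μ,σ) then ln T ~ Normal(μ,σ), so the p-quantile of ln T is μ + z_p·σ.
ln(450) = 6.109 and ln(6700) = 8.81; z_{0.05} = -1.645, z_{0.95} = 1.645.
σ = (8.81 − 6.109)/(1.645 − (-1.645)) = 0.821.
μ = 6.109 − (-1.645)·0.821 = 7.460.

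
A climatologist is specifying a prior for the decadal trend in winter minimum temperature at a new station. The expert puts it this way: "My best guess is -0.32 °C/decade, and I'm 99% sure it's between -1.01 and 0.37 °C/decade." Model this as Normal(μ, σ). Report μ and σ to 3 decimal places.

A symmetric 99% interval runs μ ± z·σ with z = 2.576.
Half-width = 0.69, so σ = 0.69/2.576 = 0.268.
μ is the stated best guess, -0.320.

μ = -0.320, σ = 0.268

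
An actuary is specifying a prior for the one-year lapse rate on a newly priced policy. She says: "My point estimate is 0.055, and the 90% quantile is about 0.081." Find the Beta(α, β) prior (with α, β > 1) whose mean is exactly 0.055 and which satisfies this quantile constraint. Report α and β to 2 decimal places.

α ≈ 7.49, β ≈ 128.69

With mean 0.055 fixed, write α = 0.055s, β = 0.945s where s = α+β.
Need P(θ < 0.081) = 0.9 under Beta(0.055s, 0.945s). Normal approximation: (q−m)/√(m(1−m)/s) ≈ z_{0.9} = 1.28, so s ≈ 0.055·0.945·(1.28)²/(0.081−0.055)² = 126.3.
At s = 126.3: P(θ<0.081) ≈ 0.893. Adjusting to match 0.9 gives s ≈ 136.18.
So α = 0.055·136.18 ≈ 7.49, β = 0.945·136.18 ≈ 128.69.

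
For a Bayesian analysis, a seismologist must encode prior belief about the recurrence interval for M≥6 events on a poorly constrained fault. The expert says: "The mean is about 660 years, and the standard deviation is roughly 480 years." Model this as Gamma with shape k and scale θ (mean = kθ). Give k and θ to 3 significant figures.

k ≈ 1.89, θ ≈ 349

For Gamma(k, scale θ): mean = kθ, variance = kθ², so CV = 1/√k.
CV = SD/mean = 480/660 = 0.7273, hence k = 1/CV² = 1.89.
Then θ = mean/k = 660/1.89 = 349.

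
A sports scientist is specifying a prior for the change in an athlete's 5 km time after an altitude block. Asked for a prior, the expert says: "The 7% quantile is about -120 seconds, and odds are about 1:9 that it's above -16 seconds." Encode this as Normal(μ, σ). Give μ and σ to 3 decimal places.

μ = -64.337, σ = 37.717

For Normal(μ,σ), the p-quantile is μ + z_p·σ. Here z_{0.07} = -1.476, z_{0.9} = 1.282.
So -120 = μ − 1.476σ and -16 = μ + 1.282σ.
Subtracting: σ = (-16 − -120)/(1.282 − (-1.476)) = 37.717.
Then μ = -120 − (-1.476)·37.717 = -64.337.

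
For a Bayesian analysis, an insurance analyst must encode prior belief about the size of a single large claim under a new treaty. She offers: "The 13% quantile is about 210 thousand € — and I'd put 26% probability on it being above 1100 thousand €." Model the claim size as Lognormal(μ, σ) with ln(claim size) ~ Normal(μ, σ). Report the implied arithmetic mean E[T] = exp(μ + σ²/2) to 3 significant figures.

If T ~ Lognormal(μ,σ) then ln T ~ Normal(μ,σ), so the p-quantile of ln T is μ + z_p·σ.
ln(210) = 5.347 and ln(1100) = 7.003; z_{0.13} = -1.126, z_{0.74} = 0.6433.
σ = (7.003 − 5.347)/(0.6433 − (-1.126)) = 0.936.
μ = 5.347 − (-1.126)·0.936 = 6.401.
E[T] = exp(μ + σ²/2) = exp(6.401 + 0.4378) = 933 thousand €.

E[T] ≈ 933 thousand €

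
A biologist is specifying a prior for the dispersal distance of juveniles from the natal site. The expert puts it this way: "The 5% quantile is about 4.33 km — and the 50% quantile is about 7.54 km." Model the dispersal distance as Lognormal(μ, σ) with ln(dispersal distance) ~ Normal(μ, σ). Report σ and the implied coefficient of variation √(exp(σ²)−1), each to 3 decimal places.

σ ≈ 0.337, CV ≈ 0.347

If T ~ Lognormal(μ,σ) then ln T ~ Normal(μ,σ), so the p-quantile of ln T is μ + z_p·σ.
ln(4.33) = 1.466 and ln(7.54) = 2.02; z_{0.05} = -1.645, z_{0.5} = 0.
σ = (2.02 − 1.466)/(0 − (-1.645)) = 0.337.
μ = 1.466 − (-1.645)·0.337 = 2.020.
CV = √(exp(σ²)−1) = √(exp(0.1137)−1) = 0.347.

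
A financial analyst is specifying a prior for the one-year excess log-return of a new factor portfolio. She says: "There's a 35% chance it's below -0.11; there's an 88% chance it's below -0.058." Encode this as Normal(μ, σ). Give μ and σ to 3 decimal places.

μ = -0.097, σ = 0.033

For Normal(μ,σ), the p-quantile is μ + z_p·σ. Here z_{0.35} = -0.3853, z_{0.88} = 1.175.
So -0.11 = μ − 0.3853σ and -0.058 = μ + 1.175σ.
Subtracting: σ = (-0.058 − -0.11)/(1.175 − (-0.3853)) = 0.033.
Then μ = -0.11 − (-0.3853)·0.033 = -0.097.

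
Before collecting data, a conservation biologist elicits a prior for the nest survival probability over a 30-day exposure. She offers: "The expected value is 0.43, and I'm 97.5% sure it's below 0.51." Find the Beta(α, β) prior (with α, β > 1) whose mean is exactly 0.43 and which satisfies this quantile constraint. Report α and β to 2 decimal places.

With mean 0.43 fixed, write α = 0.43s, β = 0.57s where s = α+β.
Need P(θ < 0.51) = 0.975 under Beta(0.43s, 0.57s). Normal approximation: (q−m)/√(m(1−m)/s) ≈ z_{0.975} = 1.96, so s ≈ 0.43·0.57·(1.96)²/(0.51−0.43)² = 147.1.
At s = 147.1: P(θ<0.51) ≈ 0.974. Adjusting to match 0.975 gives s ≈ 149.00.
So α = 0.43·149.00 ≈ 64.07, β = 0.57·149.00 ≈ 84.93.

α ≈ 64.07, β ≈ 84.93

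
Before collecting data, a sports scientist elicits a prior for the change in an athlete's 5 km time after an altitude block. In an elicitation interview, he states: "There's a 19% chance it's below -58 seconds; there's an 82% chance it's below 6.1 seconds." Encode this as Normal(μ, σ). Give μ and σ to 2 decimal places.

μ = -26.62, σ = 35.74

For Normal(μ,σ), the p-quantile is μ + z_p·σ. Here z_{0.19} = -0.8779, z_{0.82} = 0.9154.
So -58 = μ − 0.8779σ and 6.1 = μ + 0.9154σ.
Subtracting: σ = (6.1 − -58)/(0.9154 − (-0.8779)) = 35.74.
Then μ = -58 − (-0.8779)·35.74 = -26.62.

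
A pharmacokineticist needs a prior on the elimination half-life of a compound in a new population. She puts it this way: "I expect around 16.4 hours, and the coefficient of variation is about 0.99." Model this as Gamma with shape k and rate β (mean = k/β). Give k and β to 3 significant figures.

k ≈ 1.02, β ≈ 0.0622

For Gamma(k, rate β): mean = k/β, variance = k/β², so CV = 1/√k.
CV = 0.99, hence k = 1/CV² = 1.02.
Then β = k/mean = 1.02/16.4 = 0.0622.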